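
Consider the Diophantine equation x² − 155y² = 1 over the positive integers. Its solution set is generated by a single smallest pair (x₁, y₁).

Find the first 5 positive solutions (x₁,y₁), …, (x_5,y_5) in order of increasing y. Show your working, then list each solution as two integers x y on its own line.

[12; 2,4,2,24] for √155; ℓ=4 ⇒ convergent index 3
i=0: a=12 ⇒ p=12, q=1
…
i=2: a=4 ⇒ p=112, q=9
i=3: a=2 ⇒ p=249, q=20
→ (249, 20).  Check: 249²=62001, 155·20²=62000, difference 1.
n=2: (249,20)∘(249,20) = (249·249+155·20·20, 249·20+20·249) = (124001,9960)
n=3: (124001,9960)∘(249,20) = (249·124001+155·20·9960, 249·9960+20·124001) = (61752249,4960060)
n=4: (61752249,4960060)∘(249,20) = (249·61752249+155·20·4960060, 249·4960060+20·61752249) = (30752496001,2470099920)
n=5: (30752496001,2470099920)∘(249,20) = (249·30752496001+155·20·2470099920, 249·2470099920+20·30752496001) = (15314681256249,1230104800100)

249 20
124001 9960
61752249 4960060
30752496001 2470099920
15314681256249 1230104800100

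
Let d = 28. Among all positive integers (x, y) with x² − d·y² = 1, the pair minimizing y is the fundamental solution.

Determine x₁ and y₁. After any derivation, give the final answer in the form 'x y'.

127 24

√28 = [5; 3,2,3,10, …], period ℓ=4 (even) → k=3
step 0: (5, 1)  from 5·(1,0) + (0,1)
step 1: (16, 3)  from 3·(5,1) + (1,0)
step 2: (37, 7)  from 2·(16,3) + (5,1)
step 3: (127, 24)  from 3·(37,7) + (16,3)
fundamental: x₁=127, y₁=24  (since 16129 − 28·576 = 1)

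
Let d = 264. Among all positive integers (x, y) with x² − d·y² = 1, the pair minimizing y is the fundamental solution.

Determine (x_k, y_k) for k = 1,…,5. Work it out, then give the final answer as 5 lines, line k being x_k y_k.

65 4
8449 520
1098305 67596
142771201 8786960
18559157825 1142237204

[16; 4,32] for √264; ℓ=2 ⇒ convergent index 1
i=0: a=16 ⇒ p=16, q=1
i=1: a=4 ⇒ p=65, q=4
→ (65, 4).  Check: 65²=4225, 264·4²=4224, difference 1.
(x_2, y_2) = (65·65 + 264·4·4, 65·4 + 4·65) = (8449, 520)
(x_3, y_3) = (65·8449 + 264·4·520, 65·520 + 4·8449) = (1098305, 67596)
(x_4, y_4) = (65·1098305 + 264·4·67596, 65·67596 + 4·1098305) = (142771201, 8786960)
(x_5, y_5) = (65·142771201 + 264·4·8786960, 65·8786960 + 4·142771201) = (18559157825, 1142237204)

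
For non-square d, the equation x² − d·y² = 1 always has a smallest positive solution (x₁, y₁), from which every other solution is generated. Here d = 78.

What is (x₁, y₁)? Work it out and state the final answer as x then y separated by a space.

d=78: √d = [8; 1,4,1,16] (ℓ=4, even), read p_3/q_3
k=0  a_k=8  p_k/q_k = 8/1
…
k=2  a_k=4  p_k/q_k = 44/5
k=3  a_k=1  p_k/q_k = 53/6
(x₁, y₁) = (53, 6);  53² − 78·6² = 1 ✓

53 6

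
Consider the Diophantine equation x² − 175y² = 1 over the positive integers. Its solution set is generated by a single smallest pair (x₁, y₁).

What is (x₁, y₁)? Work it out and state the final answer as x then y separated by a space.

√175 = [13; 4,2,1,2,4,26, …], period ℓ=6 (even) → k=5
i=0: a=13 ⇒ p=13, q=1
…
i=4: a=2 ⇒ p=463, q=35
i=5: a=4 ⇒ p=2024, q=153
→ (2024, 153).  Check: 2024²=4096576, 175·153²=4096575, difference 1.

2024 153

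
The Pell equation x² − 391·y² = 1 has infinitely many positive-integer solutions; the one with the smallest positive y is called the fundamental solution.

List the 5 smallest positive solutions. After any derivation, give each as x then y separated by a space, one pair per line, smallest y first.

7338680 371133
107712448284799 5447252648880
1580934379957370111960 79951288138564985667
23203943031010998074028940801 1173473838473442730776750240
340572625285638001757449457184853400 17223497977856489447705304337580733

√391 = [19; 1,3,2,2,1,…,3,1,38, …], period ℓ=16 (even) → k=15
k=0  a_k=19  p_k/q_k = 19/1
k=1  a_k=1  p_k/q_k = 20/1
k=2  a_k=3  p_k/q_k = 79/4
…
k=4  a_k=2  p_k/q_k = 435/22
…
k=6  a_k=1  p_k/q_k = 1048/53
…
k=13  a_k=2  p_k/q_k = 1660597/83980
k=14  a_k=3  p_k/q_k = 5678083/287153
k=15  a_k=1  p_k/q_k = 7338680/371133
→ (7338680, 371133).  Check: 7338680²=53856224142400, 391·371133²=53856224142399, difference 1.
(7338680+371133√391)^2 = 107712448284799 + 5447252648880√391
(7338680+371133√391)^3 = 1580934379957370111960 + 79951288138564985667√391
(7338680+371133√391)^4 = 23203943031010998074028940801 + 1173473838473442730776750240√391
(7338680+371133√391)^5 = 340572625285638001757449457184853400 + 17223497977856489447705304337580733√391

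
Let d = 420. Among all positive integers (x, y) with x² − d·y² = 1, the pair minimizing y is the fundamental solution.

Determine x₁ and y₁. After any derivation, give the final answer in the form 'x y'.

[20; 2,40] for √420; ℓ=2 ⇒ convergent index 1
a_0=20:  p_0=20·1+0=20,  q_0=20·0+1=1
a_1=2:  p_1=2·20+1=41,  q_1=2·1+0=2
→ (41, 2).  Check: 41²=1681, 420·2²=1680, difference 1.

41 2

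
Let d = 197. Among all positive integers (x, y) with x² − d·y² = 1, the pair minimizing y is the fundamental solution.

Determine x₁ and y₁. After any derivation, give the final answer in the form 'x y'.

393 28

√197 = [14; 28, …], period ℓ=1 (odd) → k=1
step 0: (14, 1)  from 14·(1,0) + (0,1)
step 1: (393, 28)  from 28·(14,1) + (1,0)
(x₁, y₁) = (393, 28);  393² − 197·28² = 1 ✓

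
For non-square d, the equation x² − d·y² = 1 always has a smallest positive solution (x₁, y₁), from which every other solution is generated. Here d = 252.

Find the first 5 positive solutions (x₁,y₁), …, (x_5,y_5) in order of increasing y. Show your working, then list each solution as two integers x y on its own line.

127 8
32257 2032
8193151 516120
2081028097 131092448
528572943487 33296965672

√252 → a₀=15, period (1,6,1,30); ℓ=4 even so k=3
i=0: a=15 ⇒ p=15, q=1
…
i=2: a=6 ⇒ p=111, q=7
i=3: a=1 ⇒ p=127, q=8
→ (127, 8).  Check: 127²=16129, 252·8²=16128, difference 1.
(x_2, y_2) = (127·127 + 252·8·8, 127·8 + 8·127) = (32257, 2032)
(x_3, y_3) = (127·32257 + 252·8·2032, 127·2032 + 8·32257) = (8193151, 516120)
(x_4, y_4) = (127·8193151 + 252·8·516120, 127·516120 + 8·8193151) = (2081028097, 131092448)
(x_5, y_5) = (127·2081028097 + 252·8·131092448, 127·131092448 + 8·2081028097) = (528572943487, 33296965672)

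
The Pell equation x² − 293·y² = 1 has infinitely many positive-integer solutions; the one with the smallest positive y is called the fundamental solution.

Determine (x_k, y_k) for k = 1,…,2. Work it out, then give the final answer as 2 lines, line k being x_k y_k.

d=293: √d = [17; 8,1,1,8,34] (ℓ=5, odd), read p_9/q_9
i=0: a=17 ⇒ p=17, q=1
…
i=3: a=1 ⇒ p=291, q=17
i=4: a=8 ⇒ p=2482, q=145
…
i=6: a=8 ⇒ p=679914, q=39721
i=7: a=1 ⇒ p=764593, q=44668
i=8: a=1 ⇒ p=1444507, q=84389
i=9: a=8 ⇒ p=12320649, q=719780
→ (12320649, 719780).  Check: 12320649²=151798391781201, 293·719780²=151798391781200, difference 1.
k=2:  x_2 = 12320649·12320649+293·719780·719780 = 303596783562401,  y_2 = 12320649·719780+719780·12320649 = 17736313474440

12320649 719780
303596783562401 17736313474440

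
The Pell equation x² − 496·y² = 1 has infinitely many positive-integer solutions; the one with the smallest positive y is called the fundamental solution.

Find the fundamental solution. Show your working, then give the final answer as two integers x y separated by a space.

4620799 207480

[22; 3,1,2,4,1,…,1,3,44] for √496; ℓ=16 ⇒ convergent index 15
step 0: (22, 1)  from 22·(1,0) + (0,1)
step 1: (67, 3)  from 3·(22,1) + (1,0)
…
step 3: (245, 11)  from 2·(89,4) + (67,3)
step 4: (1069, 48)  from 4·(245,11) + (89,4)
step 5: (1314, 59)  from 1·(1069,48) + (245,11)
step 6: (2383, 107)  from 1·(1314,59) + (1069,48)
step 7: (6080, 273)  from 2·(2383,107) + (1314,59)
…
step 9: (35166, 1579)  from 2·(14543,653) + (6080,273)
step 10: (49709, 2232)  from 1·(35166,1579) + (14543,653)
step 11: (84875, 3811)  from 1·(49709,2232) + (35166,1579)
…
step 14: (1252502, 56239)  from 1·(863293,38763) + (389209,17476)
step 15: (4620799, 207480)  from 3·(1252502,56239) + (863293,38763)
(x₁, y₁) = (4620799, 207480);  4620799² − 496·207480² = 1 ✓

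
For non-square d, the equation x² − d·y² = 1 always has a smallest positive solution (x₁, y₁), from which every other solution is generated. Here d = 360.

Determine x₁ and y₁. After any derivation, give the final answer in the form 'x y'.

[18; 1,36] for √360; ℓ=2 ⇒ convergent index 1
a_0=18:  p_0=18·1+0=18,  q_0=18·0+1=1
a_1=1:  p_1=1·18+1=19,  q_1=1·1+0=1
(x₁, y₁) = (19, 1);  19² − 360·1² = 1 ✓

19 1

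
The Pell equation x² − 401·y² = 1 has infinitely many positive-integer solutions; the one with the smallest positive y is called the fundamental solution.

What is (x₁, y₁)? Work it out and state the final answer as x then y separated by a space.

√401 = [20; 40, …], period ℓ=1 (odd) → k=1
a_0=20:  p_0=20·1+0=20,  q_0=20·0+1=1
a_1=40:  p_1=40·20+1=801,  q_1=40·1+0=40
fundamental: x₁=801, y₁=40  (since 641601 − 401·1600 = 1)

801 40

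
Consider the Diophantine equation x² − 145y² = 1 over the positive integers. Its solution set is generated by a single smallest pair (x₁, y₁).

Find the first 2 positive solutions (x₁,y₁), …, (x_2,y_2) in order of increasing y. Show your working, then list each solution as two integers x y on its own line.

289 24
167041 13872

√145 = [12; 24, …], period ℓ=1 (odd) → k=1
step 0: (12, 1)  from 12·(1,0) + (0,1)
step 1: (289, 24)  from 24·(12,1) + (1,0)
fundamental: x₁=289, y₁=24  (since 83521 − 145·576 = 1)
(289+24√145)^2 = 167041 + 13872√145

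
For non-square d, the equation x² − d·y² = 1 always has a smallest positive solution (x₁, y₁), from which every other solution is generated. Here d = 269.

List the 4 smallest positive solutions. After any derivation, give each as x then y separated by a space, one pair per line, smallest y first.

d=269: √d = [16; 2,2,32] (ℓ=3, odd), read p_5/q_5
a_0=16:  p_0=16·1+0=16,  q_0=16·0+1=1
…
a_2=2:  p_2=2·33+16=82,  q_2=2·2+1=5
…
a_4=2:  p_4=2·2657+82=5396,  q_4=2·162+5=329
a_5=2:  p_5=2·5396+2657=13449,  q_5=2·329+162=820
→ (13449, 820).  Check: 13449²=180875601, 269·820²=180875600, difference 1.
(13449+820√269)^2 = 361751201 + 22056360√269
(13449+820√269)^3 = 9730383791049 + 593271970460√269
(13449+820√269)^4 = 261727862849884801 + 15957829439376720√269

13449 820
361751201 22056360
9730383791049 593271970460
261727862849884801 15957829439376720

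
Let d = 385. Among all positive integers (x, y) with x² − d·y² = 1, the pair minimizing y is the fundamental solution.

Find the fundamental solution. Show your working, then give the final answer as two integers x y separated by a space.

d=385: √d = [19; 1,1,1,1,1,…,1,1,38] (ℓ=16, even), read p_15/q_15
step 0: (19, 1)  from 19·(1,0) + (0,1)
…
step 3: (59, 3)  from 1·(39,2) + (20,1)
…
step 13: (36280, 1849)  from 1·(23271,1186) + (13009,663)
step 14: (59551, 3035)  from 1·(36280,1849) + (23271,1186)
step 15: (95831, 4884)  from 1·(59551,3035) + (36280,1849)
→ (95831, 4884).  Check: 95831²=9183580561, 385·4884²=9183580560, difference 1.

95831 4884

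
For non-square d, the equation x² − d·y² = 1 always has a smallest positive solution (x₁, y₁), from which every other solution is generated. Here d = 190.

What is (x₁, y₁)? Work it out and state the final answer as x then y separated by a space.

√190 → a₀=13, period (1,3,1,1,1,…,3,1,26); ℓ=14 even so k=13
i=0: a=13 ⇒ p=13, q=1
i=1: a=1 ⇒ p=14, q=1
i=2: a=3 ⇒ p=55, q=4
i=3: a=1 ⇒ p=69, q=5
…
i=6: a=2 ⇒ p=510, q=37
…
i=10: a=1 ⇒ p=7085, q=514
…
i=12: a=3 ⇒ p=40787, q=2959
i=13: a=1 ⇒ p=52021, q=3774
(x₁, y₁) = (52021, 3774);  52021² − 190·3774² = 1 ✓

52021 3774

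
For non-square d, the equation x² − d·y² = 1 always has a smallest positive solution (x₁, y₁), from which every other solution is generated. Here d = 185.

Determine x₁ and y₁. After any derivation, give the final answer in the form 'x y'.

9249 680

√185 = [13; 1,1,1,1,26, …], period ℓ=5 (odd) → k=9
i=0: a=13 ⇒ p=13, q=1
…
i=5: a=26 ⇒ p=1809, q=133
…
i=7: a=1 ⇒ p=3686, q=271
i=8: a=1 ⇒ p=5563, q=409
i=9: a=1 ⇒ p=9249, q=680
fundamental: x₁=9249, y₁=680  (since 85544001 − 185·462400 = 1)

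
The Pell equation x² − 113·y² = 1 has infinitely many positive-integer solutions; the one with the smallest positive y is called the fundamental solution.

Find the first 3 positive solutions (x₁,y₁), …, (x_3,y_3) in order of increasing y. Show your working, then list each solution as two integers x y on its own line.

√113 = [10; 1,1,1,2,2,1,1,1,20, …], period ℓ=9 (odd) → k=17
i=0: a=10 ⇒ p=10, q=1
i=1: a=1 ⇒ p=11, q=1
…
i=8: a=1 ⇒ p=776, q=73
…
i=12: a=1 ⇒ p=49579, q=4664
…
i=14: a=2 ⇒ p=313483, q=29490
i=15: a=1 ⇒ p=445435, q=41903
i=16: a=1 ⇒ p=758918, q=71393
i=17: a=1 ⇒ p=1204353, q=113296
fundamental: x₁=1204353, y₁=113296  (since 1450466148609 − 113·12835983616 = 1)
(x_2, y_2) = (1204353·1204353 + 113·113296·113296, 1204353·113296 + 113296·1204353) = (2900932297217, 272896754976)
(x_3, y_3) = (1204353·2900932297217 + 113·113296·272896754976, 1204353·272896754976 + 113296·2900932297217) = (6987493029899166849, 657328051091107760)

1204353 113296
2900932297217 272896754976
6987493029899166849 657328051091107760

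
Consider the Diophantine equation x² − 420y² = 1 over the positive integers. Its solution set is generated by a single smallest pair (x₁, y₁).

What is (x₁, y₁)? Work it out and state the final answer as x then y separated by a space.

41 2

√420 = [20; 2,40, …], period ℓ=2 (even) → k=1
i=0: a=20 ⇒ p=20, q=1
i=1: a=2 ⇒ p=41, q=2
fundamental: x₁=41, y₁=2  (since 1681 − 420·4 = 1)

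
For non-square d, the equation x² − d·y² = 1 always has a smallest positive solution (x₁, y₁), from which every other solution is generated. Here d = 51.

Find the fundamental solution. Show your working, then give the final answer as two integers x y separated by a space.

50 7

√51 → a₀=7, period (7,14); ℓ=2 even so k=1
step 0: (7, 1)  from 7·(1,0) + (0,1)
step 1: (50, 7)  from 7·(7,1) + (1,0)
(x₁, y₁) = (50, 7);  50² − 51·7² = 1 ✓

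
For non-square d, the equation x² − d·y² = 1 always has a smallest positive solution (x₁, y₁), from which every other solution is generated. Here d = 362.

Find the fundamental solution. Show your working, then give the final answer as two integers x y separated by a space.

723 38

d=362: √d = [19; 38] (ℓ=1, odd), read p_1/q_1
step 0: (19, 1)  from 19·(1,0) + (0,1)
step 1: (723, 38)  from 38·(19,1) + (1,0)
(x₁, y₁) = (723, 38);  723² − 362·38² = 1 ✓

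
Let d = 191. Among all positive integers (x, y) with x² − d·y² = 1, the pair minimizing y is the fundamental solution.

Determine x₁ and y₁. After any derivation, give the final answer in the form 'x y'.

8994000 650783

√191 = [13; 1,4,1,1,3,…,4,1,26, …], period ℓ=16 (even) → k=15
a_0=13:  p_0=13·1+0=13,  q_0=13·0+1=1
a_1=1:  p_1=1·13+1=14,  q_1=1·1+0=1
a_2=4:  p_2=4·14+13=69,  q_2=4·1+1=5
…
a_4=1:  p_4=1·83+69=152,  q_4=1·6+5=11
a_5=3:  p_5=3·152+83=539,  q_5=3·11+6=39
a_6=2:  p_6=2·539+152=1230,  q_6=2·39+11=89
a_7=2:  p_7=2·1230+539=2999,  q_7=2·89+39=217
a_8=13:  p_8=13·2999+1230=40217,  q_8=13·217+89=2910
a_9=2:  p_9=2·40217+2999=83433,  q_9=2·2910+217=6037
…
a_11=3:  p_11=3·207083+83433=704682,  q_11=3·14984+6037=50989
a_12=1:  p_12=1·704682+207083=911765,  q_12=1·50989+14984=65973
a_13=1:  p_13=1·911765+704682=1616447,  q_13=1·65973+50989=116962
a_14=4:  p_14=4·1616447+911765=7377553,  q_14=4·116962+65973=533821
a_15=1:  p_15=1·7377553+1616447=8994000,  q_15=1·533821+116962=650783
→ (8994000, 650783).  Check: 8994000²=80892036000000, 191·650783²=80892035999999, difference 1.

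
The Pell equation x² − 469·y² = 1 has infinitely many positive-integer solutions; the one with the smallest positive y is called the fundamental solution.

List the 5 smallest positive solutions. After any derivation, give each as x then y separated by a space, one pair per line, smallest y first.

137215 6336
37655912449 1738788480
10333912053241855 477175722560064
2835935484733506355201 130951333540419575040
778265775065082237004568575 35936974463020168255667136

√469 → a₀=21, period (1,1,1,10,6,10,1,1,1,42); ℓ=10 even so k=9
a_0=21:  p_0=21·1+0=21,  q_0=21·0+1=1
a_1=1:  p_1=1·21+1=22,  q_1=1·1+0=1
a_2=1:  p_2=1·22+21=43,  q_2=1·1+1=2
a_3=1:  p_3=1·43+22=65,  q_3=1·2+1=3
…
a_5=6:  p_5=6·693+65=4223,  q_5=6·32+3=195
…
a_8=1:  p_8=1·47146+42923=90069,  q_8=1·2177+1982=4159
a_9=1:  p_9=1·90069+47146=137215,  q_9=1·4159+2177=6336
(x₁, y₁) = (137215, 6336);  137215² − 469·6336² = 1 ✓
(x_2, y_2) = (137215·137215 + 469·6336·6336, 137215·6336 + 6336·137215) = (37655912449, 1738788480)
(x_3, y_3) = (137215·37655912449 + 469·6336·1738788480, 137215·1738788480 + 6336·37655912449) = (10333912053241855, 477175722560064)
(x_4, y_4) = (137215·10333912053241855 + 469·6336·477175722560064, 137215·477175722560064 + 6336·10333912053241855) = (2835935484733506355201, 130951333540419575040)
(x_5, y_5) = (137215·2835935484733506355201 + 469·6336·130951333540419575040, 137215·130951333540419575040 + 6336·2835935484733506355201) = (778265775065082237004568575, 35936974463020168255667136)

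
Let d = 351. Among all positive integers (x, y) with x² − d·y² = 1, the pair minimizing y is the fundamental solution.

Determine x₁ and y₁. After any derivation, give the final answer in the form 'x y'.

d=351: √d = [18; 1,2,1,3,2,2,2,3,1,2,1,36] (ℓ=12, even), read p_11/q_11
a_0=18:  p_0=18·1+0=18,  q_0=18·0+1=1
…
a_3=1:  p_3=1·56+19=75,  q_3=1·3+1=4
a_4=3:  p_4=3·75+56=281,  q_4=3·4+3=15
a_5=2:  p_5=2·281+75=637,  q_5=2·15+4=34
a_6=2:  p_6=2·637+281=1555,  q_6=2·34+15=83
…
a_10=2:  p_10=2·16543+12796=45882,  q_10=2·883+683=2449
a_11=1:  p_11=1·45882+16543=62425,  q_11=1·2449+883=3332
→ (62425, 3332).  Check: 62425²=3896880625, 351·3332²=3896880624, difference 1.

62425 3332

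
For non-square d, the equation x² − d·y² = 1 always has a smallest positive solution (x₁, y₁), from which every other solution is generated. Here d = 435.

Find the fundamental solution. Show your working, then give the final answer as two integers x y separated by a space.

[20; 1,5,1,40] for √435; ℓ=4 ⇒ convergent index 3
step 0: (20, 1)  from 20·(1,0) + (0,1)
step 1: (21, 1)  from 1·(20,1) + (1,0)
step 2: (125, 6)  from 5·(21,1) + (20,1)
step 3: (146, 7)  from 1·(125,6) + (21,1)
fundamental: x₁=146, y₁=7  (since 21316 − 435·49 = 1)

146 7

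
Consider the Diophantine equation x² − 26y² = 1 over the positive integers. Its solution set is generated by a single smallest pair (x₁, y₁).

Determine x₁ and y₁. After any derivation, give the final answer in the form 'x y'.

51 10

[5; 10] for √26; ℓ=1 ⇒ convergent index 1
k=0  a_k=5  p_k/q_k = 5/1
k=1  a_k=10  p_k/q_k = 51/10
(x₁, y₁) = (51, 10);  51² − 26·10² = 1 ✓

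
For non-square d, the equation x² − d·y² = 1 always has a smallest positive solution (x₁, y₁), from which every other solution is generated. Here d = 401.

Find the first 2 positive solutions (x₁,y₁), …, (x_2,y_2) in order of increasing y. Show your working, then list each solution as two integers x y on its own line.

801 40
1283201 64080

√401 = [20; 40, …], period ℓ=1 (odd) → k=1
a_0=20:  p_0=20·1+0=20,  q_0=20·0+1=1
a_1=40:  p_1=40·20+1=801,  q_1=40·1+0=40
→ (801, 40).  Check: 801²=641601, 401·40²=641600, difference 1.
(x_2, y_2) = (801·801 + 401·40·40, 801·40 + 40·801) = (1283201, 64080)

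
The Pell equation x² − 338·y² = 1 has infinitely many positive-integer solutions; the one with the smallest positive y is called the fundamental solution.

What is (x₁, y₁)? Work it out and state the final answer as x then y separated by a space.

√338 → a₀=18, period (2,1,1,2,36); ℓ=5 odd so k=9
k=0  a_k=18  p_k/q_k = 18/1
…
k=6  a_k=2  p_k/q_k = 17631/959
k=7  a_k=1  p_k/q_k = 26327/1432
k=8  a_k=1  p_k/q_k = 43958/2391
k=9  a_k=2  p_k/q_k = 114243/6214
fundamental: x₁=114243, y₁=6214  (since 13051463049 − 338·38613796 = 1)

114243 6214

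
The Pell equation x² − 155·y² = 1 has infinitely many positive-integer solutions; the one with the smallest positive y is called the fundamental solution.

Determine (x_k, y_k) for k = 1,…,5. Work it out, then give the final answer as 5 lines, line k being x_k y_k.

√155 = [12; 2,4,2,24, …], period ℓ=4 (even) → k=3
i=0: a=12 ⇒ p=12, q=1
i=1: a=2 ⇒ p=25, q=2
i=2: a=4 ⇒ p=112, q=9
i=3: a=2 ⇒ p=249, q=20
(x₁, y₁) = (249, 20);  249² − 155·20² = 1 ✓
(x_2, y_2) = (249·249 + 155·20·20, 249·20 + 20·249) = (124001, 9960)
(x_3, y_3) = (249·124001 + 155·20·9960, 249·9960 + 20·124001) = (61752249, 4960060)
(x_4, y_4) = (249·61752249 + 155·20·4960060, 249·4960060 + 20·61752249) = (30752496001, 2470099920)
(x_5, y_5) = (249·30752496001 + 155·20·2470099920, 249·2470099920 + 20·30752496001) = (15314681256249, 1230104800100)

249 20
124001 9960
61752249 4960060
30752496001 2470099920
15314681256249 1230104800100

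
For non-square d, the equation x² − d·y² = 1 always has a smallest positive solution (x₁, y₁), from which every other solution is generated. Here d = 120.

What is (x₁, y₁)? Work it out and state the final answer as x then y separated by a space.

11 1

√120 → a₀=10, period (1,20); ℓ=2 even so k=1
k=0  a_k=10  p_k/q_k = 10/1
k=1  a_k=1  p_k/q_k = 11/1
fundamental: x₁=11, y₁=1  (since 121 − 120·1 = 1)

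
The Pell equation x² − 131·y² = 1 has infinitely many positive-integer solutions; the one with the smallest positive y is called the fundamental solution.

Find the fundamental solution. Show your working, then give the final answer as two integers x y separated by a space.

10610 927

√131 = [11; 2,4,11,4,2,22, …], period ℓ=6 (even) → k=5
a_0=11:  p_0=11·1+0=11,  q_0=11·0+1=1
…
a_2=4:  p_2=4·23+11=103,  q_2=4·2+1=9
a_3=11:  p_3=11·103+23=1156,  q_3=11·9+2=101
a_4=4:  p_4=4·1156+103=4727,  q_4=4·101+9=413
a_5=2:  p_5=2·4727+1156=10610,  q_5=2·413+101=927
fundamental: x₁=10610, y₁=927  (since 112572100 − 131·859329 = 1)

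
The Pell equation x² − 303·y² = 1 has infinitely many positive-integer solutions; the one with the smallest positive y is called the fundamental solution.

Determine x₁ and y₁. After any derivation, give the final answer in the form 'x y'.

[17; 2,2,5,2,2,34] for √303; ℓ=6 ⇒ convergent index 5
k=0  a_k=17  p_k/q_k = 17/1
k=1  a_k=2  p_k/q_k = 35/2
…
k=4  a_k=2  p_k/q_k = 1027/59
k=5  a_k=2  p_k/q_k = 2524/145
(x₁, y₁) = (2524, 145);  2524² − 303·145² = 1 ✓

2524 145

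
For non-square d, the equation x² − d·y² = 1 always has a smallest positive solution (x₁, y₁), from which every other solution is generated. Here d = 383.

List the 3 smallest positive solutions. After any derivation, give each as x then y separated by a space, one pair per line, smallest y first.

√383 = [19; 1,1,3,19,3,1,1,38, …], period ℓ=8 (even) → k=7
step 0: (19, 1)  from 19·(1,0) + (0,1)
…
step 3: (137, 7)  from 3·(39,2) + (20,1)
step 4: (2642, 135)  from 19·(137,7) + (39,2)
…
step 6: (10705, 547)  from 1·(8063,412) + (2642,135)
step 7: (18768, 959)  from 1·(10705,547) + (8063,412)
fundamental: x₁=18768, y₁=959  (since 352237824 − 383·919681 = 1)
k=2:  x_2 = 18768·18768+383·959·959 = 704475647,  y_2 = 18768·959+959·18768 = 35997024
k=3:  x_3 = 18768·704475647+383·959·35997024 = 26443197867024,  y_3 = 18768·35997024+959·704475647 = 1351184291905

18768 959
704475647 35997024
26443197867024 1351184291905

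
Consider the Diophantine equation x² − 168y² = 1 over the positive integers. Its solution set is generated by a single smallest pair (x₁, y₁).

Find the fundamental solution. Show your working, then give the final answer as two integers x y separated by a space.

13 1

d=168: √d = [12; 1,24] (ℓ=2, even), read p_1/q_1
step 0: (12, 1)  from 12·(1,0) + (0,1)
step 1: (13, 1)  from 1·(12,1) + (1,0)
fundamental: x₁=13, y₁=1  (since 169 − 168·1 = 1)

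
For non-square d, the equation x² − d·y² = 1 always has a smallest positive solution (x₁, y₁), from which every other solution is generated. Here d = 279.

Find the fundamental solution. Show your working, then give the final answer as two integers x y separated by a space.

√279 = [16; 1,2,2,1,2,2,1,32, …], period ℓ=8 (even) → k=7
step 0: (16, 1)  from 16·(1,0) + (0,1)
…
step 2: (50, 3)  from 2·(17,1) + (16,1)
…
step 5: (451, 27)  from 2·(167,10) + (117,7)
step 6: (1069, 64)  from 2·(451,27) + (167,10)
step 7: (1520, 91)  from 1·(1069,64) + (451,27)
(x₁, y₁) = (1520, 91);  1520² − 279·91² = 1 ✓

1520 91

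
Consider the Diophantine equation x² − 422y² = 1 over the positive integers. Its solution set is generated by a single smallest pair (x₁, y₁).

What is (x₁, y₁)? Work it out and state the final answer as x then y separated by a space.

7022501 341850

√422 → a₀=20, period (1,1,5,2,1,…,1,1,40); ℓ=14 even so k=13
step 0: (20, 1)  from 20·(1,0) + (0,1)
step 1: (21, 1)  from 1·(20,1) + (1,0)
…
step 5: (719, 35)  from 1·(493,24) + (226,11)
step 6: (2650, 129)  from 3·(719,35) + (493,24)
step 7: (53719, 2615)  from 20·(2650,129) + (719,35)
step 8: (163807, 7974)  from 3·(53719,2615) + (2650,129)
step 9: (217526, 10589)  from 1·(163807,7974) + (53719,2615)
step 10: (598859, 29152)  from 2·(217526,10589) + (163807,7974)
step 11: (3211821, 156349)  from 5·(598859,29152) + (217526,10589)
step 12: (3810680, 185501)  from 1·(3211821,156349) + (598859,29152)
step 13: (7022501, 341850)  from 1·(3810680,185501) + (3211821,156349)
→ (7022501, 341850).  Check: 7022501²=49315520295001, 422·341850²=49315520295000, difference 1.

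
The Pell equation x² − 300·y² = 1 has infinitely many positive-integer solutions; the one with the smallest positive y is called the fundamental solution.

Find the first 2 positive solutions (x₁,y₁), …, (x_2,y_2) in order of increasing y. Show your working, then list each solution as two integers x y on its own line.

[17; 3,8,3,34] for √300; ℓ=4 ⇒ convergent index 3
step 0: (17, 1)  from 17·(1,0) + (0,1)
…
step 2: (433, 25)  from 8·(52,3) + (17,1)
step 3: (1351, 78)  from 3·(433,25) + (52,3)
fundamental: x₁=1351, y₁=78  (since 1825201 − 300·6084 = 1)
k=2:  x_2 = 1351·1351+300·78·78 = 3650401,  y_2 = 1351·78+78·1351 = 210756

1351 78
3650401 210756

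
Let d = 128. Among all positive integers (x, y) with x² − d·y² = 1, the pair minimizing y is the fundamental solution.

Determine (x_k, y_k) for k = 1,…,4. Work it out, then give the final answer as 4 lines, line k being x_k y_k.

577 51
665857 58854
768398401 67917465
886731088897 78376695756

d=128: √d = [11; 3,5,3,22] (ℓ=4, even), read p_3/q_3
step 0: (11, 1)  from 11·(1,0) + (0,1)
step 1: (34, 3)  from 3·(11,1) + (1,0)
step 2: (181, 16)  from 5·(34,3) + (11,1)
step 3: (577, 51)  from 3·(181,16) + (34,3)
fundamental: x₁=577, y₁=51  (since 332929 − 128·2601 = 1)
k=2:  x_2 = 577·577+128·51·51 = 665857,  y_2 = 577·51+51·577 = 58854
k=3:  x_3 = 577·665857+128·51·58854 = 768398401,  y_3 = 577·58854+51·665857 = 67917465
k=4:  x_4 = 577·768398401+128·51·67917465 = 886731088897,  y_4 = 577·67917465+51·768398401 = 78376695756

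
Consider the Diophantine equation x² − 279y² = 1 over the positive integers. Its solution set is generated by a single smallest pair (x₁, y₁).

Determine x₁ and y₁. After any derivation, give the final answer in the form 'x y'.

√279 → a₀=16, period (1,2,2,1,2,2,1,32); ℓ=8 even so k=7
k=0  a_k=16  p_k/q_k = 16/1
k=1  a_k=1  p_k/q_k = 17/1
k=2  a_k=2  p_k/q_k = 50/3
…
k=6  a_k=2  p_k/q_k = 1069/64
k=7  a_k=1  p_k/q_k = 1520/91
(x₁, y₁) = (1520, 91);  1520² − 279·91² = 1 ✓

1520 91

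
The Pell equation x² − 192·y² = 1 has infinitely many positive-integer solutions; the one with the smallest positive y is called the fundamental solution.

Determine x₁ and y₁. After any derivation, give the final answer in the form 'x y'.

97 7

d=192: √d = [13; 1,5,1,26] (ℓ=4, even), read p_3/q_3
step 0: (13, 1)  from 13·(1,0) + (0,1)
step 1: (14, 1)  from 1·(13,1) + (1,0)
step 2: (83, 6)  from 5·(14,1) + (13,1)
step 3: (97, 7)  from 1·(83,6) + (14,1)
fundamental: x₁=97, y₁=7  (since 9409 − 192·49 = 1)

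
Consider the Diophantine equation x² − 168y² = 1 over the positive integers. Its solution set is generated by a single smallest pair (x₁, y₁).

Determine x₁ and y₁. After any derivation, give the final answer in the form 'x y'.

13 1

√168 → a₀=12, period (1,24); ℓ=2 even so k=1
a_0=12:  p_0=12·1+0=12,  q_0=12·0+1=1
a_1=1:  p_1=1·12+1=13,  q_1=1·1+0=1
→ (13, 1).  Check: 13²=169, 168·1²=168, difference 1.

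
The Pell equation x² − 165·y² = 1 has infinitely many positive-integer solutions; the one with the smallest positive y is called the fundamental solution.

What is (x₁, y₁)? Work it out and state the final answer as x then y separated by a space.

1079 84

d=165: √d = [12; 1,5,2,5,1,24] (ℓ=6, even), read p_5/q_5
step 0: (12, 1)  from 12·(1,0) + (0,1)
step 1: (13, 1)  from 1·(12,1) + (1,0)
step 2: (77, 6)  from 5·(13,1) + (12,1)
step 3: (167, 13)  from 2·(77,6) + (13,1)
step 4: (912, 71)  from 5·(167,13) + (77,6)
step 5: (1079, 84)  from 1·(912,71) + (167,13)
fundamental: x₁=1079, y₁=84  (since 1164241 − 165·7056 = 1)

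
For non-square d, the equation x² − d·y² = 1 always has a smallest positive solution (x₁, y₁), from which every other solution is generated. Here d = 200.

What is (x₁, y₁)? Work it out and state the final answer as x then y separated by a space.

√200 = [14; 7,28, …], period ℓ=2 (even) → k=1
i=0: a=14 ⇒ p=14, q=1
i=1: a=7 ⇒ p=99, q=7
(x₁, y₁) = (99, 7);  99² − 200·7² = 1 ✓

99 7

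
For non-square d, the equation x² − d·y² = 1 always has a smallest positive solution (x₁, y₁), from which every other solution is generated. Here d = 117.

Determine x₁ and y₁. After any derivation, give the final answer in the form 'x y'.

d=117: √d = [10; 1,4,2,4,1,20] (ℓ=6, even), read p_5/q_5
i=0: a=10 ⇒ p=10, q=1
…
i=2: a=4 ⇒ p=54, q=5
i=3: a=2 ⇒ p=119, q=11
i=4: a=4 ⇒ p=530, q=49
i=5: a=1 ⇒ p=649, q=60
(x₁, y₁) = (649, 60);  649² − 117·60² = 1 ✓

649 60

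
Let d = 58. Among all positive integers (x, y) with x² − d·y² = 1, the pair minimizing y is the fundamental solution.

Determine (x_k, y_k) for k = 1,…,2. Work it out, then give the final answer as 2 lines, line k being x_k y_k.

19603 2574
768555217 100916244

√58 = [7; 1,1,1,1,1,1,14, …], period ℓ=7 (odd) → k=13
k=0  a_k=7  p_k/q_k = 7/1
k=1  a_k=1  p_k/q_k = 8/1
k=2  a_k=1  p_k/q_k = 15/2
…
k=5  a_k=1  p_k/q_k = 61/8
k=6  a_k=1  p_k/q_k = 99/13
…
k=8  a_k=1  p_k/q_k = 1546/203
…
k=10  a_k=1  p_k/q_k = 4539/596
k=11  a_k=1  p_k/q_k = 7532/989
k=12  a_k=1  p_k/q_k = 12071/1585
k=13  a_k=1  p_k/q_k = 19603/2574
(x₁, y₁) = (19603, 2574);  19603² − 58·2574² = 1 ✓
k=2:  x_2 = 19603·19603+58·2574·2574 = 768555217,  y_2 = 19603·2574+2574·19603 = 100916244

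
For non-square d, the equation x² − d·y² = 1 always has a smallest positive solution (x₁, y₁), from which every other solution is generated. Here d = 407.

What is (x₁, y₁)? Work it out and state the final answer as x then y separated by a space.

√407 → a₀=20, period (5,1,2,1,5,40); ℓ=6 even so k=5
a_0=20:  p_0=20·1+0=20,  q_0=20·0+1=1
…
a_3=2:  p_3=2·121+101=343,  q_3=2·6+5=17
a_4=1:  p_4=1·343+121=464,  q_4=1·17+6=23
a_5=5:  p_5=5·464+343=2663,  q_5=5·23+17=132
(x₁, y₁) = (2663, 132);  2663² − 407·132² = 1 ✓

2663 132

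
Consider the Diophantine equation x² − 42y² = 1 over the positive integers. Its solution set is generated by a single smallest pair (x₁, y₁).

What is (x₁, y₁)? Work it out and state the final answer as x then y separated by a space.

13 2

[6; 2,12] for √42; ℓ=2 ⇒ convergent index 1
a_0=6:  p_0=6·1+0=6,  q_0=6·0+1=1
a_1=2:  p_1=2·6+1=13,  q_1=2·1+0=2
→ (13, 2).  Check: 13²=169, 42·2²=168, difference 1.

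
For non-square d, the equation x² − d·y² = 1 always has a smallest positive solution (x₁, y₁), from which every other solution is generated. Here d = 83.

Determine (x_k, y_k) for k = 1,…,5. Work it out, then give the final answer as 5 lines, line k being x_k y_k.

[9; 9,18] for √83; ℓ=2 ⇒ convergent index 1
i=0: a=9 ⇒ p=9, q=1
i=1: a=9 ⇒ p=82, q=9
→ (82, 9).  Check: 82²=6724, 83·9²=6723, difference 1.
(82+9√83)^2 = 13447 + 1476√83
(82+9√83)^3 = 2205226 + 242055√83
(82+9√83)^4 = 361643617 + 39695544√83
(82+9√83)^5 = 59307347962 + 6509827161√83

82 9
13447 1476
2205226 242055
361643617 39695544
59307347962 6509827161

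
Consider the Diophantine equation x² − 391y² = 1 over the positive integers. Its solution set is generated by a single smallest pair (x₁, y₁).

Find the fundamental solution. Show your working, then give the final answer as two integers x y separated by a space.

7338680 371133

√391 → a₀=19, period (1,3,2,2,1,…,3,1,38); ℓ=16 even so k=15
step 0: (19, 1)  from 19·(1,0) + (0,1)
…
step 2: (79, 4)  from 3·(20,1) + (19,1)
…
step 7: (2709, 137)  from 2·(1048,53) + (613,31)
…
step 14: (5678083, 287153)  from 3·(1660597,83980) + (696292,35213)
step 15: (7338680, 371133)  from 1·(5678083,287153) + (1660597,83980)
(x₁, y₁) = (7338680, 371133);  7338680² − 391·371133² = 1 ✓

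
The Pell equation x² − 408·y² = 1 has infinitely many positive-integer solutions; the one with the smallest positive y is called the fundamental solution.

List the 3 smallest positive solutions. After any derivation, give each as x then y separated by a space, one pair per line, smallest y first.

101 5
20401 1010
4120901 204015

√408 → a₀=20, period (5,40); ℓ=2 even so k=1
step 0: (20, 1)  from 20·(1,0) + (0,1)
step 1: (101, 5)  from 5·(20,1) + (1,0)
→ (101, 5).  Check: 101²=10201, 408·5²=10200, difference 1.
(101+5√408)^2 = 20401 + 1010√408
(101+5√408)^3 = 4120901 + 204015√408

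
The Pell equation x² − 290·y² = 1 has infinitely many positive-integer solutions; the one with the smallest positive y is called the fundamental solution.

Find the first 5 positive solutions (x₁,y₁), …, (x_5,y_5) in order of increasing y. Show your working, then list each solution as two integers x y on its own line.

579 34
670481 39372
776416419 45592742
899089542721 52796355864
1041144914054499 61138134497770

[17; 34] for √290; ℓ=1 ⇒ convergent index 1
a_0=17:  p_0=17·1+0=17,  q_0=17·0+1=1
a_1=34:  p_1=34·17+1=579,  q_1=34·1+0=34
fundamental: x₁=579, y₁=34  (since 335241 − 290·1156 = 1)
n=2: (579,34)∘(579,34) = (579·579+290·34·34, 579·34+34·579) = (670481,39372)
n=3: (670481,39372)∘(579,34) = (579·670481+290·34·39372, 579·39372+34·670481) = (776416419,45592742)
n=4: (776416419,45592742)∘(579,34) = (579·776416419+290·34·45592742, 579·45592742+34·776416419) = (899089542721,52796355864)
n=5: (899089542721,52796355864)∘(579,34) = (579·899089542721+290·34·52796355864, 579·52796355864+34·899089542721) = (1041144914054499,61138134497770)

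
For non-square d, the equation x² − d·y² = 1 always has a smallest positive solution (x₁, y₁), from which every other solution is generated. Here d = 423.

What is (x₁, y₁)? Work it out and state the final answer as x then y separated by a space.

√423 = [20; 1,1,3,4,3,1,1,40, …], period ℓ=8 (even) → k=7
i=0: a=20 ⇒ p=20, q=1
…
i=2: a=1 ⇒ p=41, q=2
i=3: a=3 ⇒ p=144, q=7
…
i=6: a=1 ⇒ p=2612, q=127
i=7: a=1 ⇒ p=4607, q=224
fundamental: x₁=4607, y₁=224  (since 21224449 − 423·50176 = 1)

4607 224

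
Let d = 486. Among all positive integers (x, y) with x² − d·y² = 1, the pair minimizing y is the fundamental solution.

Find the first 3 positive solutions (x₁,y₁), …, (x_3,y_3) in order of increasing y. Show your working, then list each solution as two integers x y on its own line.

√486 → a₀=22, period (22,44); ℓ=2 even so k=1
a_0=22:  p_0=22·1+0=22,  q_0=22·0+1=1
a_1=22:  p_1=22·22+1=485,  q_1=22·1+0=22
(x₁, y₁) = (485, 22);  485² − 486·22² = 1 ✓
n=2: (485,22)∘(485,22) = (485·485+486·22·22, 485·22+22·485) = (470449,21340)
n=3: (470449,21340)∘(485,22) = (485·470449+486·22·21340, 485·21340+22·470449) = (456335045,20699778)

485 22
470449 21340
456335045 20699778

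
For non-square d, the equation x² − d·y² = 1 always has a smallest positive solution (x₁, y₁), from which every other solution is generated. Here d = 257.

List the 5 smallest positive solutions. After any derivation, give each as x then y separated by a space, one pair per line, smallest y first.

[16; 32] for √257; ℓ=1 ⇒ convergent index 1
k=0  a_k=16  p_k/q_k = 16/1
k=1  a_k=32  p_k/q_k = 513/32
fundamental: x₁=513, y₁=32  (since 263169 − 257·1024 = 1)
k=2:  x_2 = 513·513+257·32·32 = 526337,  y_2 = 513·32+32·513 = 32832
k=3:  x_3 = 513·526337+257·32·32832 = 540021249,  y_3 = 513·32832+32·526337 = 33685600
k=4:  x_4 = 513·540021249+257·32·33685600 = 554061275137,  y_4 = 513·33685600+32·540021249 = 34561392768
k=5:  x_5 = 513·554061275137+257·32·34561392768 = 568466328269313,  y_5 = 513·34561392768+32·554061275137 = 35459955294368

513 32
526337 32832
540021249 33685600
554061275137 34561392768
568466328269313 35459955294368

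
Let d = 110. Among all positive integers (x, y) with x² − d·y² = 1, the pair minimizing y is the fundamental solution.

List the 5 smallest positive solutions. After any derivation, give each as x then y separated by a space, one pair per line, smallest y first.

21 2
881 84
36981 3526
1552321 148008
65160501 6212810

√110 = [10; 2,20, …], period ℓ=2 (even) → k=1
step 0: (10, 1)  from 10·(1,0) + (0,1)
step 1: (21, 2)  from 2·(10,1) + (1,0)
(x₁, y₁) = (21, 2);  21² − 110·2² = 1 ✓
(x_2, y_2) = (21·21 + 110·2·2, 21·2 + 2·21) = (881, 84)
(x_3, y_3) = (21·881 + 110·2·84, 21·84 + 2·881) = (36981, 3526)
(x_4, y_4) = (21·36981 + 110·2·3526, 21·3526 + 2·36981) = (1552321, 148008)
(x_5, y_5) = (21·1552321 + 110·2·148008, 21·148008 + 2·1552321) = (65160501, 6212810)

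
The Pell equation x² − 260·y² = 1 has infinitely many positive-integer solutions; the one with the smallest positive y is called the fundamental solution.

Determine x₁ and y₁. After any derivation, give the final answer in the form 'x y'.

[16; 8,32] for √260; ℓ=2 ⇒ convergent index 1
k=0  a_k=16  p_k/q_k = 16/1
k=1  a_k=8  p_k/q_k = 129/8
fundamental: x₁=129, y₁=8  (since 16641 − 260·64 = 1)

129 8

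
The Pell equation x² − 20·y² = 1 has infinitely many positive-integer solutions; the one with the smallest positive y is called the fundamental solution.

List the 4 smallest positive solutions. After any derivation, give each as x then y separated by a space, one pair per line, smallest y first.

√20 = [4; 2,8, …], period ℓ=2 (even) → k=1
k=0  a_k=4  p_k/q_k = 4/1
k=1  a_k=2  p_k/q_k = 9/2
(x₁, y₁) = (9, 2);  9² − 20·2² = 1 ✓
(9+2√20)^2 = 161 + 36√20
(9+2√20)^3 = 2889 + 646√20
(9+2√20)^4 = 51841 + 11592√20

9 2
161 36
2889 646
51841 11592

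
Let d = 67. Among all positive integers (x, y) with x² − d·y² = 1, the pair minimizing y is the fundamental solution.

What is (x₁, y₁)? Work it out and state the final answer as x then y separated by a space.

√67 → a₀=8, period (5,2,1,1,7,1,1,2,5,16); ℓ=10 even so k=9
a_0=8:  p_0=8·1+0=8,  q_0=8·0+1=1
a_1=5:  p_1=5·8+1=41,  q_1=5·1+0=5
…
a_3=1:  p_3=1·90+41=131,  q_3=1·11+5=16
a_4=1:  p_4=1·131+90=221,  q_4=1·16+11=27
a_5=7:  p_5=7·221+131=1678,  q_5=7·27+16=205
a_6=1:  p_6=1·1678+221=1899,  q_6=1·205+27=232
a_7=1:  p_7=1·1899+1678=3577,  q_7=1·232+205=437
a_8=2:  p_8=2·3577+1899=9053,  q_8=2·437+232=1106
a_9=5:  p_9=5·9053+3577=48842,  q_9=5·1106+437=5967
→ (48842, 5967).  Check: 48842²=2385540964, 67·5967²=2385540963, difference 1.

48842 5967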